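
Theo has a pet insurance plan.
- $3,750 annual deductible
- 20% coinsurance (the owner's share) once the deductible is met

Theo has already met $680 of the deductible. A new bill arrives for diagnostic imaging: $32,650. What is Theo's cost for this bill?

Deductible still to meet: $3,750 − $680 = $3,070.
After the $3,070 deductible portion, $32,650 − $3,070 = $29,580 is subject to coinsurance.
Coinsurance: $29,580 × 20% = $5,916.
Owner responsibility: $3,070 + $5,916 = $8,986.

$8,986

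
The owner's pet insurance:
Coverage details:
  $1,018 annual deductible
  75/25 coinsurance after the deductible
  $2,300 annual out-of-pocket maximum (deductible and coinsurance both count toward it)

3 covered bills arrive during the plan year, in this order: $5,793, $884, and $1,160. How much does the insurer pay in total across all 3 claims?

Claim 1 ($5,793): $1,018 to deductible, leaving $4,775; owner's 25% is $1,193.75. Owner owes $2,211.75 (running OOP $2,211.75). Plan pays $5,793 − $2,211.75 = $3,581.25.
Claim 2 ($884): deductible already satisfied, so owner's share is 25% × $884 = $221. Adding that to $2,211.75 gives $2,432.75, past the $2,300 cap; owner pays only $2,300 − $2,211.75 = $88.25. Plan pays $884 − $88.25 = $795.75.
Claim 3 ($1,160): 25% coinsurance on $1,160 = $290. Adding that to $2,300 gives $2,590, past the $2,300 cap; owner pays only $2,300 − $2,300 = $0. Insurer: $1,160 − $0 = $1,160.
Insurer total: $3,581.25 + $795.75 + $1,160 = $5,537.

$5,537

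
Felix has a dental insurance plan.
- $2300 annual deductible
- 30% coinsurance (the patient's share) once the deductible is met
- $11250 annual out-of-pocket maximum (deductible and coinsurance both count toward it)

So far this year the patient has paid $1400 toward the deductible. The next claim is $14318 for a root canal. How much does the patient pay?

$1400 of the $2300 deductible is already met, leaving $900.
After the $900 deductible portion, $14318 − $900 = $13418 is subject to coinsurance.
Patient's 30% share of $13418 is $4025.40.
That puts the patient's cost at $900 + $4025.40 = $4925.40 before any cap.
Year-to-date out-of-pocket becomes $1400 + $4925.40 = $6325.40, still under the $11250 maximum, so no cap applies.

$4925.40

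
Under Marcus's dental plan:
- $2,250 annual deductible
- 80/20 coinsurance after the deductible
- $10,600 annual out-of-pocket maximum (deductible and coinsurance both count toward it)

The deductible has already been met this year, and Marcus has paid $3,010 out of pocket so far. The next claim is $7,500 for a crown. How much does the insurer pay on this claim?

With the deductible met, the entire $7,500 is subject to coinsurance.
20% of $7,500 = $1,500 falls to the patient.
Cumulative spending $3,010 + $1,500 = $4,510 stays under the $10,600 maximum.
The plan picks up $7,500 − $1,500 = $6,000.

$6,000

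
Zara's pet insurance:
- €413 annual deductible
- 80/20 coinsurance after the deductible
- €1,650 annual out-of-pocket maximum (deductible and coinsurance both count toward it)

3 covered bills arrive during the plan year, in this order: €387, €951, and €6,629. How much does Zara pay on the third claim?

#1 (€387): fully absorbed by the deductible. Cost to owner: €387. OOP to date €387.
#2 (€951): €26 finishes the deductible; €925 goes to coinsurance; owner's 20% is €185. Owner owes €211 (running OOP €598).
#3 (€6,629): deductible met; 20% of €6,629 = €1,325.80. That would push OOP to €1,923.80, over the €1,650 cap, so owner pays €1,650 − €598 = €1,052.

€1,052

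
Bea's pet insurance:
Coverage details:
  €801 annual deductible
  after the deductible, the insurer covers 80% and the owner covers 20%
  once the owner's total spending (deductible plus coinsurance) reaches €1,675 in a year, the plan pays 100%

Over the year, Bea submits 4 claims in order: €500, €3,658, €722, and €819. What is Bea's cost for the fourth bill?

€58.20

Claim 1 — €500: entire amount goes to the deductible. Owner owes €500 (running OOP €500).
Claim 2 — €3,658: €301 finishes the deductible; €3,357 goes to coinsurance; coinsurance €3,357 × 20% = €671.40. Owner owes €972.40 (running OOP €1,472.40).
Claim 3 — €722: 20% coinsurance on €722 = €144.40. Owner pays €144.40; OOP now €1,616.80.
Claim 4 — €819: 20% coinsurance on €819 = €163.80. Adding that to €1,616.80 gives €1,780.60, past the €1,675 cap; owner pays only €1,675 − €1,616.80 = €58.20.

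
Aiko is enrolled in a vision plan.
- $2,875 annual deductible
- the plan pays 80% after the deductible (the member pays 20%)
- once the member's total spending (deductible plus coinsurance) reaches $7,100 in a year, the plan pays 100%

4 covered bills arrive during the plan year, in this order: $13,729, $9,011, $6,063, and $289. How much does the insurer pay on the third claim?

$5,811

Claim 1 — $13,729: $2,875 finishes the deductible; $10,854 goes to coinsurance; 20% of $10,854 = $2,170.80. Member owes $5,045.80 (running OOP $5,045.80). Plan pays $13,729 − $5,045.80 = $8,683.20.
Claim 2 — $9,011: deductible met; 20% of $9,011 = $1,802.20. Member pays $1,802.20; OOP now $6,848. Insurer: $9,011 − $1,802.20 = $7,208.80.
Claim 3 — $6,063: 20% coinsurance on $6,063 = $1,212.60. OOP would hit $8,060.60 > $7,100, so the cap limits the member to $7,100 − $6,848 = $252. Plan pays $6,063 − $252 = $5,811.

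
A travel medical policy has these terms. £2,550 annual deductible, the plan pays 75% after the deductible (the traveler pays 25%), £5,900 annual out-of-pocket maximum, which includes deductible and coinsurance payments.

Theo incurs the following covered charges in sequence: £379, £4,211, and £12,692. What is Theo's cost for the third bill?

Claim 1 — £379: all of it applies to the deductible. Traveler pays £379; OOP now £379.
Claim 2 — £4,211: £2,171 to deductible, leaving £2,040; traveler's 25% is £510. Traveler pays £2,681; OOP now £3,060.
Claim 3 — £12,692: deductible met; 25% of £12,692 = £3,173. OOP would hit £6,233 > £5,900, so the cap limits the traveler to £5,900 − £3,060 = £2,840.

£2,840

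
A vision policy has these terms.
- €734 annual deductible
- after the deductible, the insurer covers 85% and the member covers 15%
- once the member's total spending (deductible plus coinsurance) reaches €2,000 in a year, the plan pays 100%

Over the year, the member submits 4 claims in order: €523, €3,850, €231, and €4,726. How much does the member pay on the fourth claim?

€685.50

#1 (€523): all of it applies to the deductible. Cost to member: €523. OOP to date €523.
#2 (€3,850): €211 finishes the deductible; €3,639 goes to coinsurance; 15% of €3,639 = €545.85. Member owes €756.85 (running OOP €1,279.85).
#3 (€231): deductible already satisfied, so member's share is 15% × €231 = €34.65. Member owes €34.65 (running OOP €1,314.50).
#4 (€4,726): deductible met; 15% of €4,726 = €708.90. Adding that to €1,314.50 gives €2,023.40, past the €2,000 cap; member pays only €2,000 − €1,314.50 = €685.50.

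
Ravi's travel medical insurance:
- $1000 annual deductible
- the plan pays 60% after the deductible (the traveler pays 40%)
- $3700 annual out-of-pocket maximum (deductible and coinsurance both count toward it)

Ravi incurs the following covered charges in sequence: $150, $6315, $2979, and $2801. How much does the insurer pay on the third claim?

$2465

Claim 1 ($150): all of it applies to the deductible. Cost to traveler: $150. OOP to date $150. Plan pays $150 − $150 = $0.
Claim 2 ($6315): $850 to deductible, leaving $5465; traveler's 40% is $2186. Cost to traveler: $3036. OOP to date $3186. Insurer: $6315 − $3036 = $3279.
Claim 3 ($2979): 40% coinsurance on $2979 = $1191.60. That would push OOP to $4377.60, over the $3700 cap, so traveler pays $3700 − $3186 = $514. Plan pays $2979 − $514 = $2465.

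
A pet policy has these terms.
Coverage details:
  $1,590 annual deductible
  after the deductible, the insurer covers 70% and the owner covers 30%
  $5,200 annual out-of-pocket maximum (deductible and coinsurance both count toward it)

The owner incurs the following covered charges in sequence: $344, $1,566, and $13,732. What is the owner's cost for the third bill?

$3,514

Claim 1 ($344): all of it applies to the deductible. Owner pays $344; OOP now $344.
Claim 2 ($1,566): $1,246 to deductible, leaving $320; coinsurance $320 × 30% = $96. Cost to owner: $1,342. OOP to date $1,686.
Claim 3 ($13,732): 30% coinsurance on $13,732 = $4,119.60. That would push OOP to $5,805.60, over the $5,200 cap, so owner pays $5,200 − $1,686 = $3,514.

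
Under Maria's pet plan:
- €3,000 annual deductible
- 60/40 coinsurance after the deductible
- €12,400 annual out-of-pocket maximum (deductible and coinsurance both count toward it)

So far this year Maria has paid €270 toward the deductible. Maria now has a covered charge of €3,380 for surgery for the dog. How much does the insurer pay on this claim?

Deductible still to meet: €3,000 − €270 = €2,730.
After the €2,730 deductible portion, €3,380 − €2,730 = €650 is subject to coinsurance.
Owner's 40% share of €650 is €260.
So the owner owes €2,730 + €260 = €2,990 before any cap.
Cumulative spending €270 + €2,990 = €3,260 stays under the €12,400 maximum.
The plan picks up €3,380 − €2,990 = €390.

€390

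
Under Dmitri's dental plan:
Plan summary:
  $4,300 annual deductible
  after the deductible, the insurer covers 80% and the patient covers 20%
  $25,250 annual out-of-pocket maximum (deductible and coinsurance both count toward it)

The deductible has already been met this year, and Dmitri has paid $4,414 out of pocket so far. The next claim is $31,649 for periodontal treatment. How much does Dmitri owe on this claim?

With the deductible met, the entire $31,649 is subject to coinsurance.
Patient's 20% share of $31,649 is $6,329.80.
Year-to-date out-of-pocket becomes $4,414 + $6,329.80 = $10,743.80, still under the $25,250 maximum, so no cap applies.

$6,329.80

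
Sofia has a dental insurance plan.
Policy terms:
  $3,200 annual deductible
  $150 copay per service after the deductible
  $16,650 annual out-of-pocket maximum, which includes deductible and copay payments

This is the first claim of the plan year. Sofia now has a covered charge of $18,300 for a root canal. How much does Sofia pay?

Nothing has been paid toward the $3,200 deductible, so the first $3,200 of this charge is applied there.
After the $3,200 deductible portion, $18,300 − $3,200 = $15,100 is subject to the copay.
Copay on this service: $150.
That puts the patient's cost at $3,200 + $150 = $3,350 before any cap.
Total out-of-pocket so far would be $0 + $3,350 = $3,350, below the $16,650 cap — no reduction.

$3,350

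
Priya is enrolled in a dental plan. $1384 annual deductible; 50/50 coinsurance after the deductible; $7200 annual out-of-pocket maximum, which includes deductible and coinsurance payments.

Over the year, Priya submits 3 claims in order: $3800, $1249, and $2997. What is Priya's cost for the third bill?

$1498.50

Claim 1 — $3800: $1384 finishes the deductible; $2416 goes to coinsurance; coinsurance $2416 × 50% = $1208. Patient pays $2592; OOP now $2592.
Claim 2 — $1249: 50% coinsurance on $1249 = $624.50. Cost to patient: $624.50. OOP to date $3216.50.
Claim 3 — $2997: deductible met; 50% of $2997 = $1498.50. Cost to patient: $1498.50. OOP to date $4715.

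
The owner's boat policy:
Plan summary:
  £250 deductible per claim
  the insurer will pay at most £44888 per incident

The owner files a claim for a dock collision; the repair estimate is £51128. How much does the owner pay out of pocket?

£6240

After the deductible, £51128 − £250 = £50878 remains.
£50878 exceeds the £44888 limit, so the insurer pays the limit: £44888.
Owner's share is the uncovered remainder: £51128 − £44888 = £6240.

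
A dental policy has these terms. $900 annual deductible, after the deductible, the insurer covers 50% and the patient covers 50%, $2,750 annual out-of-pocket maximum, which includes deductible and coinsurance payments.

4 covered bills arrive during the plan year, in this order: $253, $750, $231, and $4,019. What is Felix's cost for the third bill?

$115.50

Claim 1 — $253: fully absorbed by the deductible. Patient pays $253; OOP now $253.
Claim 2 — $750: deductible takes $647, $103 remains; patient's 50% is $51.50. Patient owes $698.50 (running OOP $951.50).
Claim 3 — $231: 50% coinsurance on $231 = $115.50. Patient pays $115.50; OOP now $1,067.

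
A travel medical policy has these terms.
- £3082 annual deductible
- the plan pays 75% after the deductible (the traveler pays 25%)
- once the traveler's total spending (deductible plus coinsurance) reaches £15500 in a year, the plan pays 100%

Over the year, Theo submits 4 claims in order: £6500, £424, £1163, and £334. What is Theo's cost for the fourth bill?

Claim 1 — £6500: £3082 finishes the deductible; £3418 goes to coinsurance; 25% of £3418 = £854.50. Traveler pays £3936.50; OOP now £3936.50.
Claim 2 — £424: 25% coinsurance on £424 = £106. Traveler owes £106 (running OOP £4042.50).
Claim 3 — £1163: deductible met; 25% of £1163 = £290.75. Traveler owes £290.75 (running OOP £4333.25).
Claim 4 — £334: deductible met; 25% of £334 = £83.50. Cost to traveler: £83.50. OOP to date £4416.75.

£83.50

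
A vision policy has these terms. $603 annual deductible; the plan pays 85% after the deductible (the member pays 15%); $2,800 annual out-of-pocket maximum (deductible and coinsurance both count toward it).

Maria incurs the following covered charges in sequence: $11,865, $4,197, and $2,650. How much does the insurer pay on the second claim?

$3,689.30

Bill 1, $11,865: deductible takes $603, $11,262 remains; coinsurance $11,262 × 15% = $1,689.30. Member owes $2,292.30 (running OOP $2,292.30). Plan pays $11,865 − $2,292.30 = $9,572.70.
Bill 2, $4,197: deductible already satisfied, so member's share is 15% × $4,197 = $629.55. That would push OOP to $2,921.85, over the $2,800 cap, so member pays $2,800 − $2,292.30 = $507.70. Insurer: $4,197 − $507.70 = $3,689.30.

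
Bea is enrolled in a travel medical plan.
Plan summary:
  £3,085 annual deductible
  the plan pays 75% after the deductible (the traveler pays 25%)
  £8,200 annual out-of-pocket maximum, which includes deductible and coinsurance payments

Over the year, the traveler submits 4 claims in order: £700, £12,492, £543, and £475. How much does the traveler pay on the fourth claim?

Bill 1, £700: fully absorbed by the deductible. Cost to traveler: £700. OOP to date £700.
Bill 2, £12,492: £2,385 finishes the deductible; £10,107 goes to coinsurance; coinsurance £10,107 × 25% = £2,526.75. Traveler owes £4,911.75 (running OOP £5,611.75).
Bill 3, £543: 25% coinsurance on £543 = £135.75. Cost to traveler: £135.75. OOP to date £5,747.50.
Bill 4, £475: deductible met; 25% of £475 = £118.75. Traveler owes £118.75 (running OOP £5,866.25).

£118.75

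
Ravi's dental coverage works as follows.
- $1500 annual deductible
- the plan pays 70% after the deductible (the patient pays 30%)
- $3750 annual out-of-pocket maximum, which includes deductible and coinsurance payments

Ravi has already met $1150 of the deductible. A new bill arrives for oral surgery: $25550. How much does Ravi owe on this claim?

Remaining deductible: $1500 − $1150 = $350.
The remaining $25200 (= $25550 − $350) moves to coinsurance.
Coinsurance: $25200 × 30% = $7560.
Patient responsibility before any cap: $350 + $7560 = $7910.
Year-to-date out-of-pocket would reach $1150 + $7910 = $9060, above the $3750 maximum, so the patient pays only $3750 − $1150 = $2600.

$2600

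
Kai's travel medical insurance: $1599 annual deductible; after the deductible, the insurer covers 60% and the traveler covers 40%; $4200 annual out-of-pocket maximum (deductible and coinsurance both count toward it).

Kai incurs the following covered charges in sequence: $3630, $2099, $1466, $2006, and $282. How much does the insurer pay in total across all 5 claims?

Bill 1, $3630: $1599 finishes the deductible; $2031 goes to coinsurance; traveler's 40% is $812.40. Traveler owes $2411.40 (running OOP $2411.40). Plan pays $3630 − $2411.40 = $1218.60.
Bill 2, $2099: 40% coinsurance on $2099 = $839.60. Traveler pays $839.60; OOP now $3251. Plan pays $2099 − $839.60 = $1259.40.
Bill 3, $1466: deductible already satisfied, so traveler's share is 40% × $1466 = $586.40. Cost to traveler: $586.40. OOP to date $3837.40. Plan pays $1466 − $586.40 = $879.60.
Bill 4, $2006: 40% coinsurance on $2006 = $802.40. OOP would hit $4639.80 > $4200, so the cap limits the traveler to $4200 − $3837.40 = $362.60. Insurer: $2006 − $362.60 = $1643.40.
Bill 5, $282: deductible already satisfied, so traveler's share is 40% × $282 = $112.80. OOP would hit $4312.80 > $4200, so the cap limits the traveler to $4200 − $4200 = $0. Plan pays $282 − $0 = $282.
Insurer total = bills − traveler's total = $9483 − $4200 = $5283.

$5283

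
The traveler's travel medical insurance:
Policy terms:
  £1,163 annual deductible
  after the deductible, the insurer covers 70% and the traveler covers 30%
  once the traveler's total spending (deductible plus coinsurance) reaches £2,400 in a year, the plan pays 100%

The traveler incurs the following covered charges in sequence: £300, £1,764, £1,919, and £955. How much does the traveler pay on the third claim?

£575.70

Claim 1 — £300: fully absorbed by the deductible. Cost to traveler: £300. OOP to date £300.
Claim 2 — £1,764: deductible takes £863, £901 remains; coinsurance £901 × 30% = £270.30. Traveler owes £1,133.30 (running OOP £1,433.30).
Claim 3 — £1,919: deductible met; 30% of £1,919 = £575.70. Cost to traveler: £575.70. OOP to date £2,009.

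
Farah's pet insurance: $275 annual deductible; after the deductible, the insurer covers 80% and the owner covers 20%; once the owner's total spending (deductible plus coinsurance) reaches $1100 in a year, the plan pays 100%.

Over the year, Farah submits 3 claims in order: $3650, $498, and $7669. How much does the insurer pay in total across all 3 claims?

$10717

Bill 1, $3650: $275 to deductible, leaving $3375; coinsurance $3375 × 20% = $675. Owner pays $950; OOP now $950. Insurer: $3650 − $950 = $2700.
Bill 2, $498: deductible met; 20% of $498 = $99.60. Owner owes $99.60 (running OOP $1049.60). Insurer: $498 − $99.60 = $398.40.
Bill 3, $7669: deductible met; 20% of $7669 = $1533.80. That would push OOP to $2583.40, over the $1100 cap, so owner pays $1100 − $1049.60 = $50.40. Plan pays $7669 − $50.40 = $7618.60.
Insurer total: $2700 + $398.40 + $7618.60 = $10717.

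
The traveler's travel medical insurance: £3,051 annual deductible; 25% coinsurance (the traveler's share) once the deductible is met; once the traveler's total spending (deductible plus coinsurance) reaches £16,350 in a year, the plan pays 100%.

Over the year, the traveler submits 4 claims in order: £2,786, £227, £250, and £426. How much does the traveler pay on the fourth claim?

Claim 1 — £2,786: entire amount goes to the deductible. Cost to traveler: £2,786. OOP to date £2,786.
Claim 2 — £227: entire amount goes to the deductible. Traveler pays £227; OOP now £3,013.
Claim 3 — £250: £38 finishes the deductible; £212 goes to coinsurance; traveler's 25% is £53. Cost to traveler: £91. OOP to date £3,104.
Claim 4 — £426: deductible met; 25% of £426 = £106.50. Cost to traveler: £106.50. OOP to date £3,210.50.

£106.50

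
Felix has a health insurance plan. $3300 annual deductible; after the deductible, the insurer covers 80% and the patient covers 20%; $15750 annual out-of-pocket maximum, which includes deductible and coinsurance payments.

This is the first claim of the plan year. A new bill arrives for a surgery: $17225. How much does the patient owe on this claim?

The full $3300 deductible is still open; $3300 of this bill applies to it.
That leaves $17225 − $3300 = $13925 for coinsurance.
Coinsurance: $13925 × 20% = $2785.
Patient responsibility before any cap: $3300 + $2785 = $6085.
Year-to-date out-of-pocket becomes $0 + $6085 = $6085, still under the $15750 maximum, so no cap applies.

$6085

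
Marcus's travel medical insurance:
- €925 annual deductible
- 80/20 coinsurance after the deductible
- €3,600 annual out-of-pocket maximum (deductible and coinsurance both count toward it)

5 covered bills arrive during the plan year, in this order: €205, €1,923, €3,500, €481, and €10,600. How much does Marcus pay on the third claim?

€700

Claim 1 — €205: fully absorbed by the deductible. Traveler owes €205 (running OOP €205).
Claim 2 — €1,923: €720 to deductible, leaving €1,203; 20% of €1,203 = €240.60. Traveler pays €960.60; OOP now €1,165.60.
Claim 3 — €3,500: deductible already satisfied, so traveler's share is 20% × €3,500 = €700. Traveler pays €700; OOP now €1,865.60.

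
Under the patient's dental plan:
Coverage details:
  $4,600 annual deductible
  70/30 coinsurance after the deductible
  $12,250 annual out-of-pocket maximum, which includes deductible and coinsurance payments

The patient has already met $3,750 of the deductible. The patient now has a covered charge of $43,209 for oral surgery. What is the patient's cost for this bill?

Deductible still to meet: $4,600 − $3,750 = $850.
That leaves $43,209 − $850 = $42,359 for coinsurance.
Coinsurance: $42,359 × 30% = $12,707.70.
Patient responsibility before any cap: $850 + $12,707.70 = $13,557.70.
That would bring total out-of-pocket to $17,307.70, past the $12,250 cap. The patient is capped at $12,250 − $3,750 = $8,500 on this claim.

$8,500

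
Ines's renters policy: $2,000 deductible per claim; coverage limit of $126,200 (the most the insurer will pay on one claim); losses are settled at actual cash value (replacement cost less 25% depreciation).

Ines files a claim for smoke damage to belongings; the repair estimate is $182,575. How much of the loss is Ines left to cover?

At 25% depreciation, ACV = $182,575 − $45,643.75 = $136,931.25.
After the deductible, $136,931.25 − $2,000 = $134,931.25 remains.
The $126,200 per-incident cap binds; insurer pays $126,200.
The tenant bears the rest of the original loss: $182,575 − $126,200 = $56,375.

$56,375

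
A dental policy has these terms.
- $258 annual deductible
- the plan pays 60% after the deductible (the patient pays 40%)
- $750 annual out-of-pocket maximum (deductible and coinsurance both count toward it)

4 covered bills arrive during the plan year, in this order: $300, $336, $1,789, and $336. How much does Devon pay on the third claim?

Claim 1 — $300: $258 finishes the deductible; $42 goes to coinsurance; coinsurance $42 × 40% = $16.80. Patient pays $274.80; OOP now $274.80.
Claim 2 — $336: deductible met; 40% of $336 = $134.40. Patient pays $134.40; OOP now $409.20.
Claim 3 — $1,789: deductible met; 40% of $1,789 = $715.60. OOP would hit $1,124.80 > $750, so the cap limits the patient to $750 − $409.20 = $340.80.

$340.80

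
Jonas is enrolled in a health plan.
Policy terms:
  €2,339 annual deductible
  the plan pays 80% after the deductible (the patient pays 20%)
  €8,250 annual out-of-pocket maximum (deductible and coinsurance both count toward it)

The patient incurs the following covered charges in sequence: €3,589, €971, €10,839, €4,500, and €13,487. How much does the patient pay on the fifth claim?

€2,399

Claim 1 (€3,589): deductible takes €2,339, €1,250 remains; patient's 20% is €250. Patient pays €2,589; OOP now €2,589.
Claim 2 (€971): deductible already satisfied, so patient's share is 20% × €971 = €194.20. Cost to patient: €194.20. OOP to date €2,783.20.
Claim 3 (€10,839): 20% coinsurance on €10,839 = €2,167.80. Patient pays €2,167.80; OOP now €4,951.
Claim 4 (€4,500): deductible already satisfied, so patient's share is 20% × €4,500 = €900. Patient owes €900 (running OOP €5,851).
Claim 5 (€13,487): deductible met; 20% of €13,487 = €2,697.40. Adding that to €5,851 gives €8,548.40, past the €8,250 cap; patient pays only €8,250 − €5,851 = €2,399.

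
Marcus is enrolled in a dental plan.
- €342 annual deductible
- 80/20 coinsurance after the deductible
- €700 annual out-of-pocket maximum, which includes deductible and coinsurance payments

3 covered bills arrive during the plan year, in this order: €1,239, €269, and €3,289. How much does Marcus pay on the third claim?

€124.80

#1 (€1,239): deductible takes €342, €897 remains; 20% of €897 = €179.40. Cost to patient: €521.40. OOP to date €521.40.
#2 (€269): deductible already satisfied, so patient's share is 20% × €269 = €53.80. Cost to patient: €53.80. OOP to date €575.20.
#3 (€3,289): deductible met; 20% of €3,289 = €657.80. That would push OOP to €1,233, over the €700 cap, so patient pays €700 − €575.20 = €124.80.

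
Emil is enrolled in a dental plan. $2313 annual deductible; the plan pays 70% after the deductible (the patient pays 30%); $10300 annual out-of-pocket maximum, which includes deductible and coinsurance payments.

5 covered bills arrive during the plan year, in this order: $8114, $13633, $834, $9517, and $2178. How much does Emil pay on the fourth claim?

Claim 1 — $8114: $2313 to deductible, leaving $5801; 30% of $5801 = $1740.30. Patient pays $4053.30; OOP now $4053.30.
Claim 2 — $13633: deductible met; 30% of $13633 = $4089.90. Patient owes $4089.90 (running OOP $8143.20).
Claim 3 — $834: 30% coinsurance on $834 = $250.20. Patient owes $250.20 (running OOP $8393.40).
Claim 4 — $9517: 30% coinsurance on $9517 = $2855.10. That would push OOP to $11248.50, over the $10300 cap, so patient pays $10300 − $8393.40 = $1906.60.

$1906.60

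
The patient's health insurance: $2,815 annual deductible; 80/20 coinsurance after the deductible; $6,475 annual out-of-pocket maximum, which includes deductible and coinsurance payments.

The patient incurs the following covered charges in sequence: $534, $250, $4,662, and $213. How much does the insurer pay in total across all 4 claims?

$2,275.20

Claim 1 — $534: entire amount goes to the deductible. Cost to patient: $534. OOP to date $534. Plan pays $534 − $534 = $0.
Claim 2 — $250: entire amount goes to the deductible. Cost to patient: $250. OOP to date $784. Plan pays $250 − $250 = $0.
Claim 3 — $4,662: $2,031 to deductible, leaving $2,631; coinsurance $2,631 × 20% = $526.20. Cost to patient: $2,557.20. OOP to date $3,341.20. Insurer: $4,662 − $2,557.20 = $2,104.80.
Claim 4 — $213: deductible met; 20% of $213 = $42.60. Patient pays $42.60; OOP now $3,383.80. Plan pays $213 − $42.60 = $170.40.
Insurer total: $0 + $0 + $2,104.80 + $170.40 = $2,275.20.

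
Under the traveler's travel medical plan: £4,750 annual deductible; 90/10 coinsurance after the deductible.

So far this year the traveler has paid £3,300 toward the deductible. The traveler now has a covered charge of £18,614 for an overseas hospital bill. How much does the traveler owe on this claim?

£3,300 of the £4,750 deductible is already met, leaving £1,450.
After the £1,450 deductible portion, £18,614 − £1,450 = £17,164 is subject to coinsurance.
10% of £17,164 = £1,716.40 falls to the traveler.
So the traveler owes £1,450 + £1,716.40 = £3,166.40.

£3,166.40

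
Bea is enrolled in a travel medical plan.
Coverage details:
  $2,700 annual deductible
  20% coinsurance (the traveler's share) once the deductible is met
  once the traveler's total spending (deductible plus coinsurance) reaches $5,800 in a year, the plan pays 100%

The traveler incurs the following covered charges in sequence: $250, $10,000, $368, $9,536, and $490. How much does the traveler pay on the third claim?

$73.60

#1 ($250): fully absorbed by the deductible. Cost to traveler: $250. OOP to date $250.
#2 ($10,000): $2,450 to deductible, leaving $7,550; traveler's 20% is $1,510. Traveler pays $3,960; OOP now $4,210.
#3 ($368): deductible met; 20% of $368 = $73.60. Traveler pays $73.60; OOP now $4,283.60.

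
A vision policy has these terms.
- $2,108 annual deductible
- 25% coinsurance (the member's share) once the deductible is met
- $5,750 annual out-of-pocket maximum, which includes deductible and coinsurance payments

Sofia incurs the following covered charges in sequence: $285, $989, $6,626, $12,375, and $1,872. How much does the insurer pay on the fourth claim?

$10,181

Claim 1 — $285: entire amount goes to the deductible. Member owes $285 (running OOP $285). Insurer: $285 − $285 = $0.
Claim 2 — $989: all of it applies to the deductible. Member owes $989 (running OOP $1,274). Insurer: $989 − $989 = $0.
Claim 3 — $6,626: deductible takes $834, $5,792 remains; coinsurance $5,792 × 25% = $1,448. Member owes $2,282 (running OOP $3,556). Plan pays $6,626 − $2,282 = $4,344.
Claim 4 — $12,375: deductible met; 25% of $12,375 = $3,093.75. That would push OOP to $6,649.75, over the $5,750 cap, so member pays $5,750 − $3,556 = $2,194. Insurer: $12,375 − $2,194 = $10,181.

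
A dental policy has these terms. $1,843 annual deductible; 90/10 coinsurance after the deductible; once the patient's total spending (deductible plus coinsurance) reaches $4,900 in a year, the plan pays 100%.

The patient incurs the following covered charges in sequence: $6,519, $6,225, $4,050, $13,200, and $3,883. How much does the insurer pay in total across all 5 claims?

$28,977

Claim 1 ($6,519): deductible takes $1,843, $4,676 remains; patient's 10% is $467.60. Patient pays $2,310.60; OOP now $2,310.60. Plan pays $6,519 − $2,310.60 = $4,208.40.
Claim 2 ($6,225): deductible met; 10% of $6,225 = $622.50. Patient owes $622.50 (running OOP $2,933.10). Plan pays $6,225 − $622.50 = $5,602.50.
Claim 3 ($4,050): 10% coinsurance on $4,050 = $405. Patient owes $405 (running OOP $3,338.10). Plan pays $4,050 − $405 = $3,645.
Claim 4 ($13,200): 10% coinsurance on $13,200 = $1,320. Patient owes $1,320 (running OOP $4,658.10). Plan pays $13,200 − $1,320 = $11,880.
Claim 5 ($3,883): deductible already satisfied, so patient's share is 10% × $3,883 = $388.30. Adding that to $4,658.10 gives $5,046.40, past the $4,900 cap; patient pays only $4,900 − $4,658.10 = $241.90. Plan pays $3,883 − $241.90 = $3,641.10.
Insurer total: $4,208.40 + $5,602.50 + $3,645 + $11,880 + $3,641.10 = $28,977.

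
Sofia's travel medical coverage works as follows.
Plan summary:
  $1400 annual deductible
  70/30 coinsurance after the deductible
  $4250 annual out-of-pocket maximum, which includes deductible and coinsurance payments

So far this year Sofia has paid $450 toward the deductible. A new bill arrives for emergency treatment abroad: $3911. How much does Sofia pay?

$1838.30

Deductible still to meet: $1400 − $450 = $950.
After the $950 deductible portion, $3911 − $950 = $2961 is subject to coinsurance.
30% of $2961 = $888.30 falls to the traveler.
That puts the traveler's cost at $950 + $888.30 = $1838.30 before any cap.
Year-to-date out-of-pocket becomes $450 + $1838.30 = $2288.30, still under the $4250 maximum, so no cap applies.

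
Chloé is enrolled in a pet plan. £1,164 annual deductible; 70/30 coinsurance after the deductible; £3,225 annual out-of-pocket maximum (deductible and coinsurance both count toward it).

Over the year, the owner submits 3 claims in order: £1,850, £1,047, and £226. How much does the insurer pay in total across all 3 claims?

£1,371.30

Claim 1 (£1,850): £1,164 to deductible, leaving £686; coinsurance £686 × 30% = £205.80. Owner pays £1,369.80; OOP now £1,369.80. Plan pays £1,850 − £1,369.80 = £480.20.
Claim 2 (£1,047): 30% coinsurance on £1,047 = £314.10. Cost to owner: £314.10. OOP to date £1,683.90. Plan pays £1,047 − £314.10 = £732.90.
Claim 3 (£226): 30% coinsurance on £226 = £67.80. Owner owes £67.80 (running OOP £1,751.70). Insurer: £226 − £67.80 = £158.20.
Insurer total: £480.20 + £732.90 + £158.20 = £1,371.30.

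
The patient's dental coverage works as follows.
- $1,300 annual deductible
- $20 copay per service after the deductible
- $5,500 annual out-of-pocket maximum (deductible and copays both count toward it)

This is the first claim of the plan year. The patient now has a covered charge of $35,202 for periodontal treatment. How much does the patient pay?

$1,320

The full $1,300 deductible is still open; $1,300 of this bill applies to it.
After the $1,300 deductible portion, $35,202 − $1,300 = $33,902 is subject to the copay.
Copay on this service: $20.
So the patient owes $1,300 + $20 = $1,320 before any cap.
Cumulative spending $0 + $1,320 = $1,320 stays under the $5,500 maximum.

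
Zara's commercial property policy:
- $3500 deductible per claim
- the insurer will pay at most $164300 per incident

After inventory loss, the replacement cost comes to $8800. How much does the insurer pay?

$5300

After the deductible, $8800 − $3500 = $5300 remains.
That's under the $164300 cap, so the insurer reimburses the full $5300.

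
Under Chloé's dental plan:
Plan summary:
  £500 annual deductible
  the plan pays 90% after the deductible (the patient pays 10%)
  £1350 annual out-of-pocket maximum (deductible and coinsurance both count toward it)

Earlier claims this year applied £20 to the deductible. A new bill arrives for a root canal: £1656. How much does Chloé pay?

Remaining deductible: £500 − £20 = £480.
After the £480 deductible portion, £1656 − £480 = £1176 is subject to coinsurance.
Coinsurance: £1176 × 10% = £117.60.
So the patient owes £480 + £117.60 = £597.60 before any cap.
Cumulative spending £20 + £597.60 = £617.60 stays under the £1350 maximum.

£597.60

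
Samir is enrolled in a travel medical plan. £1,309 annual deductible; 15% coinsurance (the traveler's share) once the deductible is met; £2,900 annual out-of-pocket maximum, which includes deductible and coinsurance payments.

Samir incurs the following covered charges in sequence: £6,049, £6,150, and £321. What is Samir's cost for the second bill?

Claim 1 (£6,049): £1,309 to deductible, leaving £4,740; traveler's 15% is £711. Traveler owes £2,020 (running OOP £2,020).
Claim 2 (£6,150): deductible met; 15% of £6,150 = £922.50. OOP would hit £2,942.50 > £2,900, so the cap limits the traveler to £2,900 − £2,020 = £880.

£880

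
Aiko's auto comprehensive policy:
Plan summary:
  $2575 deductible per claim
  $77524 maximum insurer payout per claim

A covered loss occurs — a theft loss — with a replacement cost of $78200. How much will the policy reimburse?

$75625

Less the $2575 deductible: $78200 − $2575 = $75625.
$75625 is within the $77524 limit, so the insurer pays $75625.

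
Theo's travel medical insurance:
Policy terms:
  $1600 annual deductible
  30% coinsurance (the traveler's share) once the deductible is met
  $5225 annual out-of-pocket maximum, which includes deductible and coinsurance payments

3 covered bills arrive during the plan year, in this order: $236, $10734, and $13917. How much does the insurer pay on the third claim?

#1 ($236): fully absorbed by the deductible. Traveler pays $236; OOP now $236. Plan pays $236 − $236 = $0.
#2 ($10734): $1364 finishes the deductible; $9370 goes to coinsurance; 30% of $9370 = $2811. Traveler owes $4175 (running OOP $4411). Insurer: $10734 − $4175 = $6559.
#3 ($13917): 30% coinsurance on $13917 = $4175.10. OOP would hit $8586.10 > $5225, so the cap limits the traveler to $5225 − $4411 = $814. Plan pays $13917 − $814 = $13103.

$13103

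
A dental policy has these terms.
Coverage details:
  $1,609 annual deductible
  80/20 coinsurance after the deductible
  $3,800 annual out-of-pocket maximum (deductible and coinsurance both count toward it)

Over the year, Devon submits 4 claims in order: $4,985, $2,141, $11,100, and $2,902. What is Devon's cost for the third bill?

$1,087.60

Bill 1, $4,985: $1,609 finishes the deductible; $3,376 goes to coinsurance; patient's 20% is $675.20. Patient pays $2,284.20; OOP now $2,284.20.
Bill 2, $2,141: 20% coinsurance on $2,141 = $428.20. Patient pays $428.20; OOP now $2,712.40.
Bill 3, $11,100: deductible met; 20% of $11,100 = $2,220. That would push OOP to $4,932.40, over the $3,800 cap, so patient pays $3,800 − $2,712.40 = $1,087.60.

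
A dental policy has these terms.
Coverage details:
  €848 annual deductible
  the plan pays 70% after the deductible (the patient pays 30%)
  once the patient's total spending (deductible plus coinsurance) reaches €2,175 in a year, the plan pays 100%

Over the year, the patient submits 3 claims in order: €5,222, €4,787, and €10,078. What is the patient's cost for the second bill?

€14.80

Claim 1 — €5,222: €848 finishes the deductible; €4,374 goes to coinsurance; patient's 30% is €1,312.20. Patient owes €2,160.20 (running OOP €2,160.20).
Claim 2 — €4,787: deductible met; 30% of €4,787 = €1,436.10. OOP would hit €3,596.30 > €2,175, so the cap limits the patient to €2,175 − €2,160.20 = €14.80.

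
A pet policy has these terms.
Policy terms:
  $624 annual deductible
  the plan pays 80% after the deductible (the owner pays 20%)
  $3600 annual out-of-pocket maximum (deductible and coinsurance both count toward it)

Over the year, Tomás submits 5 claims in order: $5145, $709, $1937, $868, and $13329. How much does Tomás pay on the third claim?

$387.40

Bill 1, $5145: $624 finishes the deductible; $4521 goes to coinsurance; 20% of $4521 = $904.20. Owner owes $1528.20 (running OOP $1528.20).
Bill 2, $709: 20% coinsurance on $709 = $141.80. Owner pays $141.80; OOP now $1670.
Bill 3, $1937: 20% coinsurance on $1937 = $387.40. Cost to owner: $387.40. OOP to date $2057.40.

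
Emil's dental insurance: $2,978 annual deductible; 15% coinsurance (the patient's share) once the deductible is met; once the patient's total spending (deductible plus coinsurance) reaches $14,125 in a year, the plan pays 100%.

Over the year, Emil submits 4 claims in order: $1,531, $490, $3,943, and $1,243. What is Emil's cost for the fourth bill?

Claim 1 — $1,531: all of it applies to the deductible. Cost to patient: $1,531. OOP to date $1,531.
Claim 2 — $490: fully absorbed by the deductible. Patient owes $490 (running OOP $2,021).
Claim 3 — $3,943: deductible takes $957, $2,986 remains; 15% of $2,986 = $447.90. Cost to patient: $1,404.90. OOP to date $3,425.90.
Claim 4 — $1,243: 15% coinsurance on $1,243 = $186.45. Patient pays $186.45; OOP now $3,612.35.

$186.45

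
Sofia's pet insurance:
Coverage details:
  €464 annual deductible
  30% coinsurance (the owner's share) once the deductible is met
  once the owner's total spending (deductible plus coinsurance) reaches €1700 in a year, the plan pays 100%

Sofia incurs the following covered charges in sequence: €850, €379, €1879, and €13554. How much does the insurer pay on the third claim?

#1 (€850): deductible takes €464, €386 remains; 30% of €386 = €115.80. Owner pays €579.80; OOP now €579.80. Insurer: €850 − €579.80 = €270.20.
#2 (€379): 30% coinsurance on €379 = €113.70. Owner pays €113.70; OOP now €693.50. Insurer: €379 − €113.70 = €265.30.
#3 (€1879): deductible already satisfied, so owner's share is 30% × €1879 = €563.70. Cost to owner: €563.70. OOP to date €1257.20. Plan pays €1879 − €563.70 = €1315.30.

€1315.30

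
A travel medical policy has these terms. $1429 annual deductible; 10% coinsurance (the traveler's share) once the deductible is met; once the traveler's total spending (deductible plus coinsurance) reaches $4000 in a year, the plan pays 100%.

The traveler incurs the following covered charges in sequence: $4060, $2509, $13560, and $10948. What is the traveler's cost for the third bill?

Bill 1, $4060: $1429 to deductible, leaving $2631; coinsurance $2631 × 10% = $263.10. Cost to traveler: $1692.10. OOP to date $1692.10.
Bill 2, $2509: deductible met; 10% of $2509 = $250.90. Cost to traveler: $250.90. OOP to date $1943.
Bill 3, $13560: deductible already satisfied, so traveler's share is 10% × $13560 = $1356. Cost to traveler: $1356. OOP to date $3299.

$1356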